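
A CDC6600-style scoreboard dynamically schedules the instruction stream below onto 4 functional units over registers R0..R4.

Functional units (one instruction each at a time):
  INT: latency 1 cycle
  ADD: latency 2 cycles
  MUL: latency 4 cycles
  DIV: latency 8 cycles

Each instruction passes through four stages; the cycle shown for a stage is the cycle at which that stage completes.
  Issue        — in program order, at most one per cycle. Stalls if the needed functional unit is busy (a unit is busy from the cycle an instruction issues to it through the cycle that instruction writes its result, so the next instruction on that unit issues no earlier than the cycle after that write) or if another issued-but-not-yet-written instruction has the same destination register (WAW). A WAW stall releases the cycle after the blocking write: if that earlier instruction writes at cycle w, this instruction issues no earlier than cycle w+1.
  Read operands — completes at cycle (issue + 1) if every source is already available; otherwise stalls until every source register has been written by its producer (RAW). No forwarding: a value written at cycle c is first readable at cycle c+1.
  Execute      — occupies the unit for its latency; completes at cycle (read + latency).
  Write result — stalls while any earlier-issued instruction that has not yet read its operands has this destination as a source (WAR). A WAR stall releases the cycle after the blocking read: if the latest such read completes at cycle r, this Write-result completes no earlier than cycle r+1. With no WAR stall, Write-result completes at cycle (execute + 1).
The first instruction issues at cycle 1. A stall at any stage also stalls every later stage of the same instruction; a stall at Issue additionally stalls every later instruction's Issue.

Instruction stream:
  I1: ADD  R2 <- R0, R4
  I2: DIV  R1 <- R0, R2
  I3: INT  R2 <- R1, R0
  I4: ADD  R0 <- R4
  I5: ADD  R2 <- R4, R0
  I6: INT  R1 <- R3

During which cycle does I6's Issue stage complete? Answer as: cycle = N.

cycle 1: I1 issues→ADD
cycle 2: I1 reads | I2 issues→DIV
cycle 4: I1 exec-done
cycle 5: I1 writes R2
cycle 6: I2 reads | I3 issues→INT
cycle 7: I4 issues→ADD
cycle 8: I4 reads
cycle 10: I4 exec-done
cycle 14: I2 exec-done
cycle 15: I2 writes R1
cycle 16: I3 reads
cycle 17: I3 exec-done | I4 writes R0
cycle 18: I3 writes R2
cycle 19: I5 issues→ADD
cycle 20: I5 reads | I6 issues→INT
cycle 21: I6 reads
cycle 22: I5 exec-done | I6 exec-done
cycle 23: I5 writes R2 | I6 writes R1

cycle = 20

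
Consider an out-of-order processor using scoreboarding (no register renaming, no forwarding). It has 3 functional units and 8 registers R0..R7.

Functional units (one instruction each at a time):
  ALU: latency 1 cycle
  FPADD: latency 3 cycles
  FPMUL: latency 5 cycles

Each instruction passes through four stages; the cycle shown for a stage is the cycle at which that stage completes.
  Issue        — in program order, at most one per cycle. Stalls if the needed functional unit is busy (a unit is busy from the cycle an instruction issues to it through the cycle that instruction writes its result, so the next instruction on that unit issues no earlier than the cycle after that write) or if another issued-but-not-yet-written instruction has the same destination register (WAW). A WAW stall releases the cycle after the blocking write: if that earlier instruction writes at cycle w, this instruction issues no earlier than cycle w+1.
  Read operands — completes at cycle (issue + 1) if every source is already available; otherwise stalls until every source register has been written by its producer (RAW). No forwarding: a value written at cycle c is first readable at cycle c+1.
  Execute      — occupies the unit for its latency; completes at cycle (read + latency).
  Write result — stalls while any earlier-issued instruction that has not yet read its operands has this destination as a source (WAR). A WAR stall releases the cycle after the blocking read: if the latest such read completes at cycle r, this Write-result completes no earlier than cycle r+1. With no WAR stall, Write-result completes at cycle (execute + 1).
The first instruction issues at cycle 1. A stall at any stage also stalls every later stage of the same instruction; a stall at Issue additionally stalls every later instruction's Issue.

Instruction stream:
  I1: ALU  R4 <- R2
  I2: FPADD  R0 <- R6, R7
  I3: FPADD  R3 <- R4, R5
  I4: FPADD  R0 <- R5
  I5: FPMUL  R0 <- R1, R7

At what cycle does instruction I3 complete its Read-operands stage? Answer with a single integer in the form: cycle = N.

cycle = 9

c1: I1→ALU
c2: I1 RO | I2→FPADD
c3: I1 EX | I2 RO
c4: I1 WR R4
c6: I2 EX
c7: I2 WR R0
c8: I3→FPADD
c9: I3 RO
c12: I3 EX
c13: I3 WR R3
c14: I4→FPADD
c15: I4 RO
c18: I4 EX
c19: I4 WR R0
c20: I5→FPMUL
c21: I5 RO
c26: I5 EX
c27: I5 WR R0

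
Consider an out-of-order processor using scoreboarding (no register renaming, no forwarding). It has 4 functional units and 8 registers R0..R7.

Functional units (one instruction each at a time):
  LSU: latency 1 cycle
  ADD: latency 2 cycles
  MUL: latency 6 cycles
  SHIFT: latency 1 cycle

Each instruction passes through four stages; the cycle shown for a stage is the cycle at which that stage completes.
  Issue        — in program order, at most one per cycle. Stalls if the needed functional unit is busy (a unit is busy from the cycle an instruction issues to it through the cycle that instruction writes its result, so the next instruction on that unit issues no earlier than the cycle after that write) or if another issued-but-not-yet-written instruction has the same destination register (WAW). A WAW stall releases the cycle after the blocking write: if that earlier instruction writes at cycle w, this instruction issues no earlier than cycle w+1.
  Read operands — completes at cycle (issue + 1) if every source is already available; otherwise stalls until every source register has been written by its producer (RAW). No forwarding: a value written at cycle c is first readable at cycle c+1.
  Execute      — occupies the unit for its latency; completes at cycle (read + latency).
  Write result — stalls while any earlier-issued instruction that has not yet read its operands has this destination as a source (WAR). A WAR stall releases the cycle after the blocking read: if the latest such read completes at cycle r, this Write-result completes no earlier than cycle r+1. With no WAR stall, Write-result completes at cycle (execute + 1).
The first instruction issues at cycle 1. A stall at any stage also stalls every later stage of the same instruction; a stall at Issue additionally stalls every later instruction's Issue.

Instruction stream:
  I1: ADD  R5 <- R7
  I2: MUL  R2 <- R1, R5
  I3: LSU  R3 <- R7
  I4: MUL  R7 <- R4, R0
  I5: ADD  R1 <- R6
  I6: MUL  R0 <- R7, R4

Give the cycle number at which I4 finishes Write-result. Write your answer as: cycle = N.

[I1] 1/2/4/5
[I2] 2/6/12/13  (RAW R5: wait I1 write@5)
[I3] 3/4/5/6
[I4] 14/15/21/22  (struct: MUL busy until I2 writes@13)
[I5] 15/16/18/19
[I6] 23/24/30/31  (struct: MUL busy until I4 writes@22)

cycle = 22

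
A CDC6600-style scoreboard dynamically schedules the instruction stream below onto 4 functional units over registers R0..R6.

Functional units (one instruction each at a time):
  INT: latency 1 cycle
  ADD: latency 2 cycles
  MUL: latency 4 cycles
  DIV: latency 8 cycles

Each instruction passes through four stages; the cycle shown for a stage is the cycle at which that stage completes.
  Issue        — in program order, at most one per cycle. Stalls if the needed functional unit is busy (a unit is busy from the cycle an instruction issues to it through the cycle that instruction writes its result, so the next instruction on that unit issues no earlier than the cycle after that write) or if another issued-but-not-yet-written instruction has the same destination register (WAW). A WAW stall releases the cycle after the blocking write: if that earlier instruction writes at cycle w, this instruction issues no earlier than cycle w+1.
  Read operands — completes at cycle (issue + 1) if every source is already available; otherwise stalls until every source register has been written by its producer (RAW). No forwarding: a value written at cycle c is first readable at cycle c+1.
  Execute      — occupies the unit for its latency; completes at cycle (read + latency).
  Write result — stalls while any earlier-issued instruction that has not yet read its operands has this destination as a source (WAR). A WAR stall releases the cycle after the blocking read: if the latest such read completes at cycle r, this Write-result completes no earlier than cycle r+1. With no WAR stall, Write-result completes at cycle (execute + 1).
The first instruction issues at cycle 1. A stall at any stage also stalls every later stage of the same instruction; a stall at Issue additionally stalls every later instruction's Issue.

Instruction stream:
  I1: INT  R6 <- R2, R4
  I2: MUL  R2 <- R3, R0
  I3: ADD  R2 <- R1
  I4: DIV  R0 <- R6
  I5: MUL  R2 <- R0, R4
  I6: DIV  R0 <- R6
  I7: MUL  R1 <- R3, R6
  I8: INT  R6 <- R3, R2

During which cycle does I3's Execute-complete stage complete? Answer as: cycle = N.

cycle = 12

I1: IS=1 RO=2 EX=3 WR=4
I2: IS=2 RO=3 EX=7 WR=8
I3: IS=9 RO=10 EX=12 WR=13  [WAW R2: wait I2 write@8]
I4: IS=10 RO=11 EX=19 WR=20
I5: IS=14 RO=21 EX=25 WR=26  [WAW R2: wait I3 write@13; RAW R0: wait I4 write@20]
I6: IS=21 RO=22 EX=30 WR=31  [struct: DIV busy until I4 writes@20]
I7: IS=27 RO=28 EX=32 WR=33  [struct: MUL busy until I5 writes@26]
I8: IS=28 RO=29 EX=30 WR=31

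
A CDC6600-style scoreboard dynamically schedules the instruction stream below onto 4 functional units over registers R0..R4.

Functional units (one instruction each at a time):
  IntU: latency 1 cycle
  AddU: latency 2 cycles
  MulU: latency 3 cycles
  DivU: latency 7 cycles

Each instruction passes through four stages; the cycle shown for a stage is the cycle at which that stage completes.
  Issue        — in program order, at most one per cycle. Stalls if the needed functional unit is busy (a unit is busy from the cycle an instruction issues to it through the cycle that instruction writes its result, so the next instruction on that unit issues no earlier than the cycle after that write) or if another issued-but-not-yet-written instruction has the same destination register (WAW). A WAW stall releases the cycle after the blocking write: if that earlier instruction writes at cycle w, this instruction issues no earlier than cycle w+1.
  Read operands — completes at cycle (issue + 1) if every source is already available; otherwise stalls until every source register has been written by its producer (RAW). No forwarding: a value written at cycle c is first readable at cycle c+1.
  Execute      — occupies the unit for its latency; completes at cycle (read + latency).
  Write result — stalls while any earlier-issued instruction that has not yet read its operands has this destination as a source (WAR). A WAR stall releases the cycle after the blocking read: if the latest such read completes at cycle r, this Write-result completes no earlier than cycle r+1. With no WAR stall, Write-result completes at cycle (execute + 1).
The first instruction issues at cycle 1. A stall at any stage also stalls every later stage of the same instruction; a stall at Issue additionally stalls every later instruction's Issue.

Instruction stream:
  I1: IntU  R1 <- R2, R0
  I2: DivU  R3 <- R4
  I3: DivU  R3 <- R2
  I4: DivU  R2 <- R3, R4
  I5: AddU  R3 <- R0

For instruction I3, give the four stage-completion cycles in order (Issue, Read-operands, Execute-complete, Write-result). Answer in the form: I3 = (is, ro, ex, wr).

I3 = (12, 13, 20, 21)

cycle 1: issue I1 (IntU)
cycle 2: I1 read-ops | issue I2 (DivU)
cycle 3: I1 finished on IntU | I2 read-ops
cycle 4: I1→R1
cycle 10: I2 finished on DivU
cycle 11: I2→R3
cycle 12: issue I3 (DivU)
cycle 13: I3 read-ops
cycle 20: I3 finished on DivU
cycle 21: I3→R3
cycle 22: issue I4 (DivU)
cycle 23: I4 read-ops | issue I5 (AddU)
cycle 24: I5 read-ops
cycle 26: I5 finished on AddU
cycle 27: I5→R3
cycle 30: I4 finished on DivU
cycle 31: I4→R2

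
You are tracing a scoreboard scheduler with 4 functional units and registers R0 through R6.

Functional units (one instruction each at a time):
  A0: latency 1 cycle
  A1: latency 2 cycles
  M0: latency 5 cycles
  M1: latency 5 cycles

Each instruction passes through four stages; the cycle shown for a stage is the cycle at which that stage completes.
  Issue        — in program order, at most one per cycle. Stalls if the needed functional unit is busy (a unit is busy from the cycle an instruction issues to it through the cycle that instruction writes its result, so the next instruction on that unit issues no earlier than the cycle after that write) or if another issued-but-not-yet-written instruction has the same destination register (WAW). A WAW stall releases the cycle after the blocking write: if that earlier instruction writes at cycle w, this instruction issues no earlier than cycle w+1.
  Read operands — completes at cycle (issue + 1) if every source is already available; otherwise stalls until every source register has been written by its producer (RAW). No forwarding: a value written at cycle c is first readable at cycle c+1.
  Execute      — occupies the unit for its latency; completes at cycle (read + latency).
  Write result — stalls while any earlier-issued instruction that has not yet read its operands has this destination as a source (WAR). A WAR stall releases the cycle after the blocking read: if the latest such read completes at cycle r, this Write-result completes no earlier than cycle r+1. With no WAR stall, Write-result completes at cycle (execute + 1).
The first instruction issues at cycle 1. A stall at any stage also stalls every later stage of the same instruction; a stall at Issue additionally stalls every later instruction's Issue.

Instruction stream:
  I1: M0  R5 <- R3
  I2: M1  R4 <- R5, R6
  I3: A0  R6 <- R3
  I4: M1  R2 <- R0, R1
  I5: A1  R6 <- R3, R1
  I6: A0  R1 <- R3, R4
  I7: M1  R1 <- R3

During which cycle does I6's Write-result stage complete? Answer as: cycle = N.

cycle = 21

1) issue 1, read 2, done 7, write 8
2) issue 2, read 9, done 14, write 15  <RAW R5: wait I1 write@8>
3) issue 3, read 4, done 5, write 10  <WAR R6: wait I2 read@9>
4) issue 16, read 17, done 22, write 23  <struct: M1 busy until I2 writes@15>
5) issue 17, read 18, done 20, write 21
6) issue 18, read 19, done 20, write 21
7) issue 24, read 25, done 30, write 31  <struct: M1 busy until I4 writes@23>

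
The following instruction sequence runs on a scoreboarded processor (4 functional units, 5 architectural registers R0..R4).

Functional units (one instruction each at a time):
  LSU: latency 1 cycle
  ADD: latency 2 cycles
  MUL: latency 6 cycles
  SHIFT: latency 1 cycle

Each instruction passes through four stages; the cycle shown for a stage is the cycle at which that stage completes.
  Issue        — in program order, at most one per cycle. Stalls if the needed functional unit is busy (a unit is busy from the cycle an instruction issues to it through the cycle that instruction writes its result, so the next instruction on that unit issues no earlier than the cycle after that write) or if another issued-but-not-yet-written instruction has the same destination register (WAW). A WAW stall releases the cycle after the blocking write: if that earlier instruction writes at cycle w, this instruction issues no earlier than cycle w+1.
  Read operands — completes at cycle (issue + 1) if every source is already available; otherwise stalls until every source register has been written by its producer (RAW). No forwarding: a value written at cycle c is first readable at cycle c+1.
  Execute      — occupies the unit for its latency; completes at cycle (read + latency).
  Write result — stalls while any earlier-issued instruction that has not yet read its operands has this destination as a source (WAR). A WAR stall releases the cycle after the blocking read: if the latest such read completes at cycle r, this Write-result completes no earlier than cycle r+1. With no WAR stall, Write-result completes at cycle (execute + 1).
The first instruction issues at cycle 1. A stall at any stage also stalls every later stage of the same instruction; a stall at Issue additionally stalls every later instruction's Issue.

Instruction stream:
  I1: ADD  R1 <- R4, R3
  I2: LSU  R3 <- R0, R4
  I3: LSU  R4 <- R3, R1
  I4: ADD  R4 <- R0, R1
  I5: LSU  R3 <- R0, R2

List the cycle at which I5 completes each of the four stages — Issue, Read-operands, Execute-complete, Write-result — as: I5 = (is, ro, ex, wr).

[1] I1 dispatched to ADD
[2] I1 operands ready · I2 dispatched to LSU
[3] I2 operands ready
[4] I1 complete · I2 complete
[5] R1←I1 · R3←I2
[6] I3 dispatched to LSU
[7] I3 operands ready
[8] I3 complete
[9] R4←I3
[10] I4 dispatched to ADD
[11] I4 operands ready · I5 dispatched to LSU
[12] I5 operands ready
[13] I4 complete · I5 complete
[14] R4←I4 · R3←I5

I5 = (11, 12, 13, 14)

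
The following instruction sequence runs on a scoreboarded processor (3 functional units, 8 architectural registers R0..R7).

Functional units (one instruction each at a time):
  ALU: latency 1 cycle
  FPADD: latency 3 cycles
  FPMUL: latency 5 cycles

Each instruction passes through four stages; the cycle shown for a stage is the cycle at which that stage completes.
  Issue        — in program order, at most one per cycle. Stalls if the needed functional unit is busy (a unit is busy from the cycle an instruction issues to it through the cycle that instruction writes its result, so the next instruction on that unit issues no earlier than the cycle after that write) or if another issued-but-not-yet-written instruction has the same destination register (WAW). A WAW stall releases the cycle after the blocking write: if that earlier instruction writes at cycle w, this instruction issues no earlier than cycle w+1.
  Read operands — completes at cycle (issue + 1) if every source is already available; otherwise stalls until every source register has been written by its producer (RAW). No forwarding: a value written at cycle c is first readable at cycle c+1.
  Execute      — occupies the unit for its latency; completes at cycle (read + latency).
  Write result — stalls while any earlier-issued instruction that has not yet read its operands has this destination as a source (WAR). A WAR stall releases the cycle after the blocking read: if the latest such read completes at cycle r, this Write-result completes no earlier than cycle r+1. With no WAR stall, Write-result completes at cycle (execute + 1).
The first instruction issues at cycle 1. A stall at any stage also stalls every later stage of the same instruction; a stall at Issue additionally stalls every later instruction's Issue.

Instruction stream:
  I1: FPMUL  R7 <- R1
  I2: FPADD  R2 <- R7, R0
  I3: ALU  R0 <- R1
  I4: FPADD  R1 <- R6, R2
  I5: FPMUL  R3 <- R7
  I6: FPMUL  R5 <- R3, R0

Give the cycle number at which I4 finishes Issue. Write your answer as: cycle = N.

I1 -> (1, 2, 7, 8)
I2 -> (2, 9, 12, 13)  // RAW R7: wait I1 write@8
I3 -> (3, 4, 5, 10)  // WAR R0: wait I2 read@9
I4 -> (14, 15, 18, 19)  // struct: FPADD busy until I2 writes@13
I5 -> (15, 16, 21, 22)
I6 -> (23, 24, 29, 30)  // struct: FPMUL busy until I5 writes@22

cycle = 14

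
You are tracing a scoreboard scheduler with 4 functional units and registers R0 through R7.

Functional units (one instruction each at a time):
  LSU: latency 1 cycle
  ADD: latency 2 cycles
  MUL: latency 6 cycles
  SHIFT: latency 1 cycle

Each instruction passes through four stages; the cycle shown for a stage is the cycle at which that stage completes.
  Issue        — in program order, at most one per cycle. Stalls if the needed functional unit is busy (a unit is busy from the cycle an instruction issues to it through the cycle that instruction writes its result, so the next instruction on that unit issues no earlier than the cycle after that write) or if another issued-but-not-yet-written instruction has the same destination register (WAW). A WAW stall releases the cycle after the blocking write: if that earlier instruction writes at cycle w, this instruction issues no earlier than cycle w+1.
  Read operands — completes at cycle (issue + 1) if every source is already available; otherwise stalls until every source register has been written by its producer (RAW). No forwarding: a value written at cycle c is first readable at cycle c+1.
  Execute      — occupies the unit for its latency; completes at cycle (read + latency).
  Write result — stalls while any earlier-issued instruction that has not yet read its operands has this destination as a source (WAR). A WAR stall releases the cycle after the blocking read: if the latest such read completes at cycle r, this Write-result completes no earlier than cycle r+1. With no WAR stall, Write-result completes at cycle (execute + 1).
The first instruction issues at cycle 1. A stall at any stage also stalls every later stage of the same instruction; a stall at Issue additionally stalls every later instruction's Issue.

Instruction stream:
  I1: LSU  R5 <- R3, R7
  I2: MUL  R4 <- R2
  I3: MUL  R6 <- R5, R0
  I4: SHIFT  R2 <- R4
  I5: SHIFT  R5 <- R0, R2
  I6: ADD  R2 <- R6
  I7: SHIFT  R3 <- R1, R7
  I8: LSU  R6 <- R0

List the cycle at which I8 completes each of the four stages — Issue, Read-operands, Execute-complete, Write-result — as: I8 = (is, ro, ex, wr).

t=1  I1 issues→LSU
t=2  I1 reads | I2 issues→MUL
t=3  I1 exec-done | I2 reads
t=4  I1 writes R5
t=9  I2 exec-done
t=10  I2 writes R4
t=11  I3 issues→MUL
t=12  I3 reads | I4 issues→SHIFT
t=13  I4 reads
t=14  I4 exec-done
t=15  I4 writes R2
t=16  I5 issues→SHIFT
t=17  I5 reads | I6 issues→ADD
t=18  I3 exec-done | I5 exec-done
t=19  I3 writes R6 | I5 writes R5
t=20  I6 reads | I7 issues→SHIFT
t=21  I7 reads | I8 issues→LSU
t=22  I6 exec-done | I7 exec-done | I8 reads
t=23  I6 writes R2 | I7 writes R3 | I8 exec-done
t=24  I8 writes R6

I8 = (21, 22, 23, 24)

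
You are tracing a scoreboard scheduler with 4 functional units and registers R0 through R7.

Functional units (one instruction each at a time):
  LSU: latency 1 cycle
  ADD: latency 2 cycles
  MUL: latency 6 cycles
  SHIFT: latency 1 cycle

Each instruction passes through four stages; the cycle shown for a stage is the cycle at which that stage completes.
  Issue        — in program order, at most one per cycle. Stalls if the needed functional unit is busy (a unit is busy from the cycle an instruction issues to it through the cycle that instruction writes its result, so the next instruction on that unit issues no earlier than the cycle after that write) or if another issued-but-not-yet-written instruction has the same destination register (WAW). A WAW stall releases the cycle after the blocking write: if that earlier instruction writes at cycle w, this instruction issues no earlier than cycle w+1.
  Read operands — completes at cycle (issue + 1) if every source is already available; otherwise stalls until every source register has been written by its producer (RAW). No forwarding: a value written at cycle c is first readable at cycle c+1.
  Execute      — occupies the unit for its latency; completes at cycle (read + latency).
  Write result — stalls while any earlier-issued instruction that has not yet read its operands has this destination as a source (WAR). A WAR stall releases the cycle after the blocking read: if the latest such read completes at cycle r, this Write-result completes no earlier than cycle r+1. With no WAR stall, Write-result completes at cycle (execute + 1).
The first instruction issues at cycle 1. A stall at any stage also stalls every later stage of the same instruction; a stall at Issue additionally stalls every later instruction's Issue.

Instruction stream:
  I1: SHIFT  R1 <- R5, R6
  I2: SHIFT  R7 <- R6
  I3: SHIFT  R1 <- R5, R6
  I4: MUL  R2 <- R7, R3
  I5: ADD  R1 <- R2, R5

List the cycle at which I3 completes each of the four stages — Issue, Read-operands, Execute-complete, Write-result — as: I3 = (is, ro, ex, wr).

t=1  issue I1 (SHIFT)
t=2  I1 read-ops
t=3  I1 finished on SHIFT
t=4  I1→R1
t=5  issue I2 (SHIFT)
t=6  I2 read-ops
t=7  I2 finished on SHIFT
t=8  I2→R7
t=9  issue I3 (SHIFT)
t=10  I3 read-ops · issue I4 (MUL)
t=11  I3 finished on SHIFT · I4 read-ops
t=12  I3→R1
t=13  issue I5 (ADD)
t=17  I4 finished on MUL
t=18  I4→R2
t=19  I5 read-ops
t=21  I5 finished on ADD
t=22  I5→R1

I3 = (9, 10, 11, 12)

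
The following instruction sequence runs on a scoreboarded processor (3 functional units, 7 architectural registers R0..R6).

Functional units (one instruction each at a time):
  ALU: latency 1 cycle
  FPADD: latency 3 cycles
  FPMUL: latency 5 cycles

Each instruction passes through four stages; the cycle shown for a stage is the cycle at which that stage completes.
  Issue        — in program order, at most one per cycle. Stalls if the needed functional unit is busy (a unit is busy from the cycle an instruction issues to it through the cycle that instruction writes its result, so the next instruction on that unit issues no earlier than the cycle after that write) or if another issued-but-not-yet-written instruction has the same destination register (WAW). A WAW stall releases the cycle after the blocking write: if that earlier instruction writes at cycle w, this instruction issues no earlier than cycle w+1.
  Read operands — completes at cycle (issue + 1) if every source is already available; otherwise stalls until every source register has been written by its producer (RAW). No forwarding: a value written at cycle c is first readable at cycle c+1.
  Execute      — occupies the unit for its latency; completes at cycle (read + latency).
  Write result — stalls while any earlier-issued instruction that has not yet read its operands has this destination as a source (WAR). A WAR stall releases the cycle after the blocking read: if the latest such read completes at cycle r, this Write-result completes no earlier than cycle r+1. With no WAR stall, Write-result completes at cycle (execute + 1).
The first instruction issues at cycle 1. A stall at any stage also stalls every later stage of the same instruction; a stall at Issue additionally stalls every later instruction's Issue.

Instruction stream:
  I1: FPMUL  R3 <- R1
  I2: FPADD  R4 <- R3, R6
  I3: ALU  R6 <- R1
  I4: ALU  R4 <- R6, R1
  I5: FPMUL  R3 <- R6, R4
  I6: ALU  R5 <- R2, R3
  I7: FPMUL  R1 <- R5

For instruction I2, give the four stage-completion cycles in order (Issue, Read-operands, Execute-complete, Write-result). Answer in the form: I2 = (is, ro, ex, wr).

I2 = (2, 9, 12, 13)

cycle 1: I1 issues→FPMUL
cycle 2: I1 reads · I2 issues→FPADD
cycle 3: I3 issues→ALU
cycle 4: I3 reads
cycle 5: I3 exec-done
cycle 7: I1 exec-done
cycle 8: I1 writes R3
cycle 9: I2 reads
cycle 10: I3 writes R6
cycle 12: I2 exec-done
cycle 13: I2 writes R4
cycle 14: I4 issues→ALU
cycle 15: I4 reads · I5 issues→FPMUL
cycle 16: I4 exec-done
cycle 17: I4 writes R4
cycle 18: I5 reads · I6 issues→ALU
cycle 23: I5 exec-done
cycle 24: I5 writes R3
cycle 25: I6 reads · I7 issues→FPMUL
cycle 26: I6 exec-done
cycle 27: I6 writes R5
cycle 28: I7 reads
cycle 33: I7 exec-done
cycle 34: I7 writes R1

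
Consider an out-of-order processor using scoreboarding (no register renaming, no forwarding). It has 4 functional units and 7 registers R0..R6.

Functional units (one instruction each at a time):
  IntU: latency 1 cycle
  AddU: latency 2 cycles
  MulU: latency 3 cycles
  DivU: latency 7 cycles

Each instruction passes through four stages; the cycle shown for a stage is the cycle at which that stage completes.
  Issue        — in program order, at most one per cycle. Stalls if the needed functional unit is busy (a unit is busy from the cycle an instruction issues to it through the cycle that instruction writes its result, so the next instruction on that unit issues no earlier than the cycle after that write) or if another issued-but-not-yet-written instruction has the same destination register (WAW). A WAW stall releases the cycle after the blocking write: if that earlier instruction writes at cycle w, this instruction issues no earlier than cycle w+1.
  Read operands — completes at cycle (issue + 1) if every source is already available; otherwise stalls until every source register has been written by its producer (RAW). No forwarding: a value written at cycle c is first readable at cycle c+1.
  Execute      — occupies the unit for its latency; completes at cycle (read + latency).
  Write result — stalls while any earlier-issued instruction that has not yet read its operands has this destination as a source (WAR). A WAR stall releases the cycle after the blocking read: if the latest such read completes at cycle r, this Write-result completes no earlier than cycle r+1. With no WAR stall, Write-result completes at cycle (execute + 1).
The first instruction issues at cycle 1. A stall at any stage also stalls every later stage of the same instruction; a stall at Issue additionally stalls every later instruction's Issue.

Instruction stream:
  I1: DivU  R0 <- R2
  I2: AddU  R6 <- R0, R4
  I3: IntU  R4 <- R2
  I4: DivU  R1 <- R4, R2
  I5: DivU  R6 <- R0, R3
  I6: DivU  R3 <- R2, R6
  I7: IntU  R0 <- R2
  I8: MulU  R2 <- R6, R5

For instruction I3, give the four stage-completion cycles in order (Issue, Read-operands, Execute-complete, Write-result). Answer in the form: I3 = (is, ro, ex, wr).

[1] I1 dispatched to DivU
[2] I1 operands ready; I2 dispatched to AddU
[3] I3 dispatched to IntU
[4] I3 operands ready
[5] I3 complete
[9] I1 complete
[10] R0←I1
[11] I2 operands ready; I4 dispatched to DivU
[12] R4←I3
[13] I2 complete; I4 operands ready
[14] R6←I2
[20] I4 complete
[21] R1←I4
[22] I5 dispatched to DivU
[23] I5 operands ready
[30] I5 complete
[31] R6←I5
[32] I6 dispatched to DivU
[33] I6 operands ready; I7 dispatched to IntU
[34] I7 operands ready; I8 dispatched to MulU
[35] I7 complete; I8 operands ready
[36] R0←I7
[38] I8 complete
[39] R2←I8
[40] I6 complete
[41] R3←I6

I3 = (3, 4, 5, 12)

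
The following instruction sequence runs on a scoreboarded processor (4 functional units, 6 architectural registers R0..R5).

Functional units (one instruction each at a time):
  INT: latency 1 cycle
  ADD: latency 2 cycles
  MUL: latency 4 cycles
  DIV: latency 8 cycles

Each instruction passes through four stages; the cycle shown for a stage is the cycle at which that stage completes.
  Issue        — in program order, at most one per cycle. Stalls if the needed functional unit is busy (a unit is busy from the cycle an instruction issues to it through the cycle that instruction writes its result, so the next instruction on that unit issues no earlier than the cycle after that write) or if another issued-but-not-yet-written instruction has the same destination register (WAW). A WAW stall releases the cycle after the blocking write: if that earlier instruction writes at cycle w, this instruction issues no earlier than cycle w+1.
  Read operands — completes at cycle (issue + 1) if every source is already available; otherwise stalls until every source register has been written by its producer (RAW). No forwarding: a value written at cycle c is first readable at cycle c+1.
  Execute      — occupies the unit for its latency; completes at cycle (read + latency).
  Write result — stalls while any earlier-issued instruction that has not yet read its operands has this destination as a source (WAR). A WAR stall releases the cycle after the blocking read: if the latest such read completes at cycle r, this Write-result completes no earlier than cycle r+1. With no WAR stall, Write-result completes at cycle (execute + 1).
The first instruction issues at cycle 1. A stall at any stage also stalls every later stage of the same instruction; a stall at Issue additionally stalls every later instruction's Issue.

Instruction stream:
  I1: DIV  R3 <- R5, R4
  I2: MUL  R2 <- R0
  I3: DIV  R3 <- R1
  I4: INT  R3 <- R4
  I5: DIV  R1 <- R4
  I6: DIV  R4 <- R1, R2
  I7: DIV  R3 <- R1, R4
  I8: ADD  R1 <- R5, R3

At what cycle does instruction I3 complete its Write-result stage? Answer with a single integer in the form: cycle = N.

I1 -> (1, 2, 10, 11)
I2 -> (2, 3, 7, 8)
I3 -> (12, 13, 21, 22)  // struct: DIV busy until I1 writes@11
I4 -> (23, 24, 25, 26)  // WAW R3: wait I3 write@22
I5 -> (24, 25, 33, 34)
I6 -> (35, 36, 44, 45)  // struct: DIV busy until I5 writes@34
I7 -> (46, 47, 55, 56)  // struct: DIV busy until I6 writes@45
I8 -> (47, 57, 59, 60)  // RAW R3: wait I7 write@56

cycle = 22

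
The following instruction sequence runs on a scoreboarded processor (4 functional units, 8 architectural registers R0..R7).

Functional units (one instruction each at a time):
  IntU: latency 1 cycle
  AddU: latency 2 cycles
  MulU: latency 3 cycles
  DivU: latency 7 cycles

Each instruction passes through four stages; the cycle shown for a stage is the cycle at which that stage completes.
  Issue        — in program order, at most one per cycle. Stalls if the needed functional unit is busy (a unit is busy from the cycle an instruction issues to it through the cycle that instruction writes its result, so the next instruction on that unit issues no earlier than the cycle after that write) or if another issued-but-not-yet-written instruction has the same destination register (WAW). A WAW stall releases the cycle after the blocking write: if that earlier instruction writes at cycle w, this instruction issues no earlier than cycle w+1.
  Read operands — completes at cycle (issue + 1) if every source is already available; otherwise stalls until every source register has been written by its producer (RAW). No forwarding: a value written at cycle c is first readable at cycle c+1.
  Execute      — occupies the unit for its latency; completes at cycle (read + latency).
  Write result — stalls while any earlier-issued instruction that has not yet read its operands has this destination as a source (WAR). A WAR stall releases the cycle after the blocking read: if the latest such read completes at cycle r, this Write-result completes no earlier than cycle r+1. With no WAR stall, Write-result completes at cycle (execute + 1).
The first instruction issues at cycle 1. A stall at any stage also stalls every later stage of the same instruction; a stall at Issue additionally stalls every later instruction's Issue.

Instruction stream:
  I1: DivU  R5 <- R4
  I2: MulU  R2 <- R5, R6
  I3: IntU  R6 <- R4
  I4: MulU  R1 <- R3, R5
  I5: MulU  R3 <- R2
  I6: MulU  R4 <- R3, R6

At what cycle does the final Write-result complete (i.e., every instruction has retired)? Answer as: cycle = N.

1) issue 1, read 2, done 9, write 10
2) issue 2, read 11, done 14, write 15  <RAW R5: wait I1 write@10>
3) issue 3, read 4, done 5, write 12  <WAR R6: wait I2 read@11>
4) issue 16, read 17, done 20, write 21  <struct: MulU busy until I2 writes@15>
5) issue 22, read 23, done 26, write 27  <struct: MulU busy until I4 writes@21>
6) issue 28, read 29, done 32, write 33  <struct: MulU busy until I5 writes@27>

cycle = 33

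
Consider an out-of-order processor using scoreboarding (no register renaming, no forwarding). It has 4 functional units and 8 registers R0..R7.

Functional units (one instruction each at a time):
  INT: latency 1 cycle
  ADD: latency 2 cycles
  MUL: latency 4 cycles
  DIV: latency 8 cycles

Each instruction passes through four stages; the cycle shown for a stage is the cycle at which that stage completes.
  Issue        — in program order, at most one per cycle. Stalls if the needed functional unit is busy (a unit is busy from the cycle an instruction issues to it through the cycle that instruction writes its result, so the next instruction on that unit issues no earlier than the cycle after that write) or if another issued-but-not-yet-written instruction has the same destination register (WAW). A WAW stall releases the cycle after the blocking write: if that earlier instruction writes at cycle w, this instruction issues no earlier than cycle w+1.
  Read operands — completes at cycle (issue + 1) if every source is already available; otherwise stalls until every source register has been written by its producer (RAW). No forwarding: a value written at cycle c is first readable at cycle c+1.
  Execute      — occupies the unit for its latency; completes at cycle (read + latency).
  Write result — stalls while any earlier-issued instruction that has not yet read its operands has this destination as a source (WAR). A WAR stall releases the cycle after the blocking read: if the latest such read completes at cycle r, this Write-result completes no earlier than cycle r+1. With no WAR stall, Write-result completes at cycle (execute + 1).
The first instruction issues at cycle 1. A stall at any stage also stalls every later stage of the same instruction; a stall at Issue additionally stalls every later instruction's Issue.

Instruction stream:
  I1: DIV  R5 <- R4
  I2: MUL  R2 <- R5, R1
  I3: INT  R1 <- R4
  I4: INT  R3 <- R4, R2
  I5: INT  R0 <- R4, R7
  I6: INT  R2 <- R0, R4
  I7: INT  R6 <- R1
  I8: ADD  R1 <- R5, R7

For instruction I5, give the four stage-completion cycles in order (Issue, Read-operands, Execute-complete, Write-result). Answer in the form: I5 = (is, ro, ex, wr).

I5 = (21, 22, 23, 24)

c1: I1→DIV
c2: I1 RO, I2→MUL
c3: I3→INT
c4: I3 RO
c5: I3 EX
c10: I1 EX
c11: I1 WR R5
c12: I2 RO
c13: I3 WR R1
c14: I4→INT
c16: I2 EX
c17: I2 WR R2
c18: I4 RO
c19: I4 EX
c20: I4 WR R3
c21: I5→INT
c22: I5 RO
c23: I5 EX
c24: I5 WR R0
c25: I6→INT
c26: I6 RO
c27: I6 EX
c28: I6 WR R2
c29: I7→INT
c30: I7 RO, I8→ADD
c31: I7 EX, I8 RO
c32: I7 WR R6
c33: I8 EX
c34: I8 WR R1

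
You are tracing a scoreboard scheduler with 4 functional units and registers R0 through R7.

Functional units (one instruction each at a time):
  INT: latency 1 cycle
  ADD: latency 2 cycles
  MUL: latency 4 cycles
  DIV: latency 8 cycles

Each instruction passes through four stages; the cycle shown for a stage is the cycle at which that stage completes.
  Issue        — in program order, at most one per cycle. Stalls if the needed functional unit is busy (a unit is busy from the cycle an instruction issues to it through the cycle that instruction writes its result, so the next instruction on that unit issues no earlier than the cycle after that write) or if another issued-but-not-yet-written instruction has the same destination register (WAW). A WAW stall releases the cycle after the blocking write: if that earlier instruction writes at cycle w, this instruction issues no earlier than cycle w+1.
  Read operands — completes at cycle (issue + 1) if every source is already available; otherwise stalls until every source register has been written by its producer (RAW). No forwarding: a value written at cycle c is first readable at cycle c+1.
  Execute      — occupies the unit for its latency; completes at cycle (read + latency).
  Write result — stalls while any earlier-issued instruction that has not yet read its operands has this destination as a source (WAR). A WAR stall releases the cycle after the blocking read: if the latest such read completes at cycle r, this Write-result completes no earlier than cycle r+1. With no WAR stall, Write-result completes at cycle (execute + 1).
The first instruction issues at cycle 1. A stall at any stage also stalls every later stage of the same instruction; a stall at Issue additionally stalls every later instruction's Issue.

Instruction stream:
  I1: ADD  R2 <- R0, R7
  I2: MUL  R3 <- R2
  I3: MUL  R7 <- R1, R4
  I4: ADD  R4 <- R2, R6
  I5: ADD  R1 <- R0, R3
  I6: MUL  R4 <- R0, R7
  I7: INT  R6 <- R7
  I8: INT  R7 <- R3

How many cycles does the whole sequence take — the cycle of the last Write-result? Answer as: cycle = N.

cycle = 27

I1 -> (1, 2, 4, 5)
I2 -> (2, 6, 10, 11)  // RAW R2: wait I1 write@5
I3 -> (12, 13, 17, 18)  // struct: MUL busy until I2 writes@11
I4 -> (13, 14, 16, 17)
I5 -> (18, 19, 21, 22)  // struct: ADD busy until I4 writes@17
I6 -> (19, 20, 24, 25)
I7 -> (20, 21, 22, 23)
I8 -> (24, 25, 26, 27)  // struct: INT busy until I7 writes@23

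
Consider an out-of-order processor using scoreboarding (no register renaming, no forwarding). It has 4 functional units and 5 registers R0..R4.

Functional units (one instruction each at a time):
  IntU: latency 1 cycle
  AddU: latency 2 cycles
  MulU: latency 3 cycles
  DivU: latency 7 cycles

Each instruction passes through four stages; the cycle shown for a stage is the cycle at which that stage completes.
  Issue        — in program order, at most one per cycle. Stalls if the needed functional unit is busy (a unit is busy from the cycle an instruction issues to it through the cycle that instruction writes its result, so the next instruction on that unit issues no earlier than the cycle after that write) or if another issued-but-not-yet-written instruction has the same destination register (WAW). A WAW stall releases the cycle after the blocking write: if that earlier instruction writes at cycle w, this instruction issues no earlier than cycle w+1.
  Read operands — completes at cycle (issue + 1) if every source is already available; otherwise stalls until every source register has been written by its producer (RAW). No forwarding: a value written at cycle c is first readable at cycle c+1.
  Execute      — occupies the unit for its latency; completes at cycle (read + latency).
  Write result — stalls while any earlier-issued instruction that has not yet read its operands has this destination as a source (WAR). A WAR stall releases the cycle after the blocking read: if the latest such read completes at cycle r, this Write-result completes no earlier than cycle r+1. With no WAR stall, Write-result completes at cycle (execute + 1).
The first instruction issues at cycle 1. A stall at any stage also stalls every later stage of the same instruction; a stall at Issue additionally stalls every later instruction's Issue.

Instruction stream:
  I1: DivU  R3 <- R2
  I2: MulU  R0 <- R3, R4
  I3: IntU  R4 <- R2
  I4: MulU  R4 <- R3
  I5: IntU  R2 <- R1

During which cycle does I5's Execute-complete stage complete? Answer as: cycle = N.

cycle = 19

t=1  issue I1 (DivU)
t=2  I1 read-ops | issue I2 (MulU)
t=3  issue I3 (IntU)
t=4  I3 read-ops
t=5  I3 finished on IntU
t=9  I1 finished on DivU
t=10  I1→R3
t=11  I2 read-ops
t=12  I3→R4
t=14  I2 finished on MulU
t=15  I2→R0
t=16  issue I4 (MulU)
t=17  I4 read-ops | issue I5 (IntU)
t=18  I5 read-ops
t=19  I5 finished on IntU
t=20  I4 finished on MulU | I5→R2
t=21  I4→R4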